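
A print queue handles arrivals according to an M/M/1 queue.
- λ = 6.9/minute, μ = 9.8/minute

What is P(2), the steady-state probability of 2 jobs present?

ρ = λ/μ = 6.9/9.8 = 0.7041
P(n) = (1-ρ)ρⁿ
P(2) = (1-0.7041) × 0.7041^2
P(2) = 0.2959 × 0.4958
P(2) = 0.1467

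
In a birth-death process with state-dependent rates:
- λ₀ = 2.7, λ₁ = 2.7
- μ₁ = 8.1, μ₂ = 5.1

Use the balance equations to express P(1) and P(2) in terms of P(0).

Balance equations:
State 0: λ₀P₀ = μ₁P₁ → P₁ = (λ₀/μ₁)P₀ = (2.7/8.1)P₀ = 0.3333P₀
State 1: P₂ = (λ₀λ₁)/(μ₁μ₂)P₀ = (2.7×2.7)/(8.1×5.1)P₀ = 0.1765P₀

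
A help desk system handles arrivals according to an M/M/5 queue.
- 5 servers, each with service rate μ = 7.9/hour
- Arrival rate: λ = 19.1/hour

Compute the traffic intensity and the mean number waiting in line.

Traffic intensity: ρ = λ/(cμ) = 19.1/(5×7.9) = 0.4835
Since ρ = 0.4835 < 1, system is stable.
Offered load a = λ/μ = cρ = 19.1/7.9 = 2.4177
P₀ = [ Σₙ₌₀^4 aⁿ/n! + a^5/(5!(1-ρ)) ]⁻¹
Σ = a^0/0! + a^1/1! + a^2/2! + a^3/3! + a^4/4! = 1.0000 + 2.4177 + 2.9227 + 2.3554 + 1.4237 = 10.1195
a^5/(5!(1-ρ)) = 82.6098/(120 × 0.516456) = 1.3330
P₀ = 1/(10.1195 + 1.3330) = 0.08732
Lq = P₀·a^5·ρ / (5!(1-ρ)²) = 0.08732 × 82.6098 × 0.4835 / (120 × 0.2667) = 0.1090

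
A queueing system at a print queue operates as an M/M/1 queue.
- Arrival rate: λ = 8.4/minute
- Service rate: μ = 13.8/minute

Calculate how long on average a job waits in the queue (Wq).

First, compute utilization: ρ = λ/μ = 8.4/13.8 = 0.6087
For M/M/1: Wq = λ/(μ(μ-λ))
Wq = 8.4/(13.8 × (13.8-8.4))
Wq = 8.4/(13.8 × 5.40)
Wq = 0.1127 minutes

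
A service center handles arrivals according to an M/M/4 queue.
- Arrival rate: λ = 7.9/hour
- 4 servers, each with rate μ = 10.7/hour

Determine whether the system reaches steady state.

Stability requires ρ = λ/(cμ) < 1
ρ = 7.9/(4 × 10.7) = 7.9/42.80 = 0.1846
Since 0.1846 < 1, the system is STABLE.
The servers are busy 18.46% of the time.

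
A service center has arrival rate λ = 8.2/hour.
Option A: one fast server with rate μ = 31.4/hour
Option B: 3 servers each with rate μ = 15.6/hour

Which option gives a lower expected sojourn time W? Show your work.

Option A: single server μ = 31.4 (M/M/1)
  ρ_A = 8.2/31.4 = 0.2611
  W_A = 1/(μ-λ) = 1/(31.4-8.2) = 1/23.20 = 0.04310

Option B: 3 servers μ = 15.6 (M/M/3)
  ρ_B = λ/(cμ) = 8.2/(3×15.6) = 0.1752
  Offered load a = λ/μ = cρ = 8.2/15.6 = 0.5256
  P₀ = [ Σₙ₌₀^2 aⁿ/n! + a^3/(3!(1-ρ)) ]⁻¹
  Σ = a^0/0! + a^1/1! + a^2/2! = 1.0000 + 0.52564 + 0.13815 = 1.6638
  a^3/(3!(1-ρ)) = 0.14523/(6 × 0.82479) = 0.02935
  P₀ = 1/(1.6638 + 0.02935) = 0.5906
  Lq = P₀·a^3·ρ / (3!(1-ρ)²) = 0.59062 × 0.14523 × 0.17521 / (6 × 0.68027) = 0.003682
  Wq_B = Lq/λ = 0.00368222/8.2 = 0.0004491
  W_B = Wq_B + 1/μ = 0.0004491 + 0.06410 = 0.06455

Since W_A = 0.04310 < W_B = 0.06455, Option A (single fast server) has the shorter time in system.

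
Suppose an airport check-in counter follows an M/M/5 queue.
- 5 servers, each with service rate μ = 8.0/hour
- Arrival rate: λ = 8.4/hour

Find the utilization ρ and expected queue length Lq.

Traffic intensity: ρ = λ/(cμ) = 8.4/(5×8.0) = 0.2100
Since ρ = 0.2100 < 1, system is stable.
Offered load a = λ/μ = cρ = 8.4/8.0 = 1.0500
P₀ = [ Σₙ₌₀^4 aⁿ/n! + a^5/(5!(1-ρ)) ]⁻¹
Σ = a^0/0! + a^1/1! + a^2/2! + a^3/3! + a^4/4! = 1.0000 + 1.0500 + 0.55125 + 0.19294 + 0.050646 = 2.8448
a^5/(5!(1-ρ)) = 1.2763/(120 × 0.7900) = 0.01346
P₀ = 1/(2.8448 + 0.01346) = 0.3499
Lq = P₀·a^5·ρ / (5!(1-ρ)²) = 0.3499 × 1.2763 × 0.2100 / (120 × 0.6241) = 0.001252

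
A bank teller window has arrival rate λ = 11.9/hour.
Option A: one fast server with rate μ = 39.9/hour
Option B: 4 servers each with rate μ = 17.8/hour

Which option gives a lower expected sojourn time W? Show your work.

Option A: single server μ = 39.9 (M/M/1)
  ρ_A = 11.9/39.9 = 0.2982
  W_A = 1/(μ-λ) = 1/(39.9-11.9) = 1/28.00 = 0.03571

Option B: 4 servers μ = 17.8 (M/M/4)
  ρ_B = λ/(cμ) = 11.9/(4×17.8) = 0.1671
  Offered load a = λ/μ = cρ = 11.9/17.8 = 0.6685
  P₀ = [ Σₙ₌₀^3 aⁿ/n! + a^4/(4!(1-ρ)) ]⁻¹
  Σ = a^0/0! + a^1/1! + a^2/2! + a^3/3! = 1.0000 + 0.6685 + 0.2235 + 0.04980 = 1.9418
  a^4/(4!(1-ρ)) = 0.19976/(24 × 0.83287) = 0.009994
  P₀ = 1/(1.9418 + 0.009994) = 0.5123
  Lq = P₀·a^4·ρ / (4!(1-ρ)²) = 0.5123 × 0.1998 × 0.1671 / (24 × 0.6937) = 0.001027
  Wq_B = Lq/λ = 0.0010275/11.9 = 0.00008634
  W_B = Wq_B + 1/μ = 0.00008634 + 0.05618 = 0.05627

Since W_A = 0.03571 < W_B = 0.05627, Option A (single fast server) has the shorter time in system.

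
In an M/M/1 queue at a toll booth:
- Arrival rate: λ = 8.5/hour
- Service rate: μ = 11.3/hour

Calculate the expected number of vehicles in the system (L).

ρ = λ/μ = 8.5/11.3 = 0.7522
For M/M/1: L = λ/(μ-λ)
L = 8.5/(11.3-8.5) = 8.5/2.80
L = 3.0357 vehicles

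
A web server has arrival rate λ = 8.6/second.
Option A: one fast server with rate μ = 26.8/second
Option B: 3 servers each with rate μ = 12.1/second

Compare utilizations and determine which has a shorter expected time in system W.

Option A: single server μ = 26.8 (M/M/1)
  ρ_A = 8.6/26.8 = 0.3209
  W_A = 1/(μ-λ) = 1/(26.8-8.6) = 1/18.20 = 0.05495

Option B: 3 servers μ = 12.1 (M/M/3)
  ρ_B = λ/(cμ) = 8.6/(3×12.1) = 0.2369
  Offered load a = λ/μ = cρ = 8.6/12.1 = 0.7107
  P₀ = [ Σₙ₌₀^2 aⁿ/n! + a^3/(3!(1-ρ)) ]⁻¹
  Σ = a^0/0! + a^1/1! + a^2/2! = 1.0000 + 0.7107 + 0.2526 = 1.9633
  a^3/(3!(1-ρ)) = 0.35904/(6 × 0.76309) = 0.07842
  P₀ = 1/(1.9633 + 0.07842) = 0.4898
  Lq = P₀·a^3·ρ / (3!(1-ρ)²) = 0.4898 × 0.3590 × 0.2369 / (6 × 0.5823) = 0.01192
  Wq_B = Lq/λ = 0.011924/8.6 = 0.001387
  W_B = Wq_B + 1/μ = 0.001387 + 0.08264 = 0.08403

Since W_A = 0.05495 < W_B = 0.08403, Option A (single fast server) has the shorter time in system.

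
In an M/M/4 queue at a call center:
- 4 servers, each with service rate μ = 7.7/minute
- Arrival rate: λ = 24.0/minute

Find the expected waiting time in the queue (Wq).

Traffic intensity: ρ = λ/(cμ) = 24.0/(4×7.7) = 0.7792
Since ρ = 0.7792 < 1, system is stable.
Offered load a = λ/μ = cρ = 24.0/7.7 = 3.1169
P₀ = [ Σₙ₌₀^3 aⁿ/n! + a^4/(4!(1-ρ)) ]⁻¹
Σ = a^0/0! + a^1/1! + a^2/2! + a^3/3! = 1.0000 + 3.1169 + 4.8575 + 5.0467 = 14.0211
a^4/(4!(1-ρ)) = 94.3805/(24 × 0.220779) = 17.8120
P₀ = 1/(14.0211 + 17.8120) = 0.03141
Lq = P₀·a^4·ρ / (4!(1-ρ)²) = 0.031414 × 94.3805 × 0.77922 / (24 × 0.048743) = 1.9749
Wq = Lq/λ = 1.9749/24.0 = 0.08229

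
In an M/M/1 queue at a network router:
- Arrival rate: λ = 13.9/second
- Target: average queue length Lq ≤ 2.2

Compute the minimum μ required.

For M/M/1: Lq = λ²/(μ(μ-λ))
Need Lq ≤ 2.2, i.e. μ(μ-λ) ≥ λ²/2.2
μ² - 13.9μ - 193.21/2.2 ≥ 0  →  μ² - 13.9μ - 87.82273 ≥ 0
Quadratic formula (positive root): μ = [λ + √(λ² + 4×87.82273)]/2
Discriminant: 193.21 + 4×87.82273 = 544.5009, √544.5009 = 23.33454
μ ≥ (13.9 + 23.33454)/2 = 18.6173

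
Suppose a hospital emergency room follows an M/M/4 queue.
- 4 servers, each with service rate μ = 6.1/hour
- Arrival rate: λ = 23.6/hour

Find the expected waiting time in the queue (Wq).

Traffic intensity: ρ = λ/(cμ) = 23.6/(4×6.1) = 0.9672
Since ρ = 0.9672 < 1, system is stable.
Offered load a = λ/μ = cρ = 23.6/6.1 = 3.8689
P₀ = [ Σₙ₌₀^3 aⁿ/n! + a^4/(4!(1-ρ)) ]⁻¹
Σ = a^0/0! + a^1/1! + a^2/2! + a^3/3! = 1.0000 + 3.8689 + 7.4840 + 9.6515 = 22.0044
a^4/(4!(1-ρ)) = 224.0416/(24 × 0.03278689) = 284.7195
P₀ = 1/(22.0044 + 284.7195) = 0.003260
Lq = P₀·a^4·ρ / (4!(1-ρ)²) = 0.00326026 × 224.0416 × 0.967213 / (24 × 0.00107498) = 27.3837
Wq = Lq/λ = 27.3837/23.6 = 1.1603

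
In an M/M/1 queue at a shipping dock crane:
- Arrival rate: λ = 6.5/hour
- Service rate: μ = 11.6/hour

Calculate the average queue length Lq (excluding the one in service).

ρ = λ/μ = 6.5/11.6 = 0.5603
For M/M/1: Lq = λ²/(μ(μ-λ))
Lq = 42.25/(11.6 × 5.10)
Lq = 0.7142 containers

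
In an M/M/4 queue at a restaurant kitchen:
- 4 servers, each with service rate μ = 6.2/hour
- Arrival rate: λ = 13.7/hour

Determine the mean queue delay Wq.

Traffic intensity: ρ = λ/(cμ) = 13.7/(4×6.2) = 0.5524
Since ρ = 0.5524 < 1, system is stable.
Offered load a = λ/μ = cρ = 13.7/6.2 = 2.2097
P₀ = [ Σₙ₌₀^3 aⁿ/n! + a^4/(4!(1-ρ)) ]⁻¹
Σ = a^0/0! + a^1/1! + a^2/2! + a^3/3! = 1.0000 + 2.2097 + 2.4413 + 1.7982 = 7.4492
a^4/(4!(1-ρ)) = 23.8405/(24 × 0.44758) = 2.2194
P₀ = 1/(7.4492 + 2.2194) = 0.1034
Lq = P₀·a^4·ρ / (4!(1-ρ)²) = 0.1034 × 23.8405 × 0.5524 / (24 × 0.2003) = 0.2833
Wq = Lq/λ = 0.2833/13.7 = 0.02068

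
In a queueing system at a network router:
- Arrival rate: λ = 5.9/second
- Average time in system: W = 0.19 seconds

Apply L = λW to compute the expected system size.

Little's Law: L = λW
L = 5.9 × 0.19 = 1.1210 packets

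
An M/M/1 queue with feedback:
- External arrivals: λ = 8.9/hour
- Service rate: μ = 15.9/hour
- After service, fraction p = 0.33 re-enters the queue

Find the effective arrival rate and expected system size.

Effective arrival rate: λ_eff = λ/(1-p) = 8.9/(1-0.33) = 8.9/0.67 = 13.28358
ρ = λ_eff/μ = 13.28358/15.9 = 0.835445
L = ρ/(1-ρ) = 0.835445/(1-0.835445) = 5.0770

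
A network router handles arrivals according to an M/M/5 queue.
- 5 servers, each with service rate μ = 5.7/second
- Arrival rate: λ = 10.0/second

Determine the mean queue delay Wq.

Traffic intensity: ρ = λ/(cμ) = 10.0/(5×5.7) = 0.3509
Since ρ = 0.3509 < 1, system is stable.
Offered load a = λ/μ = cρ = 10.0/5.7 = 1.7544
P₀ = [ Σₙ₌₀^4 aⁿ/n! + a^5/(5!(1-ρ)) ]⁻¹
Σ = a^0/0! + a^1/1! + a^2/2! + a^3/3! + a^4/4! = 1.0000 + 1.7544 + 1.5389 + 0.9000 + 0.3947 = 5.5880
a^5/(5!(1-ρ)) = 16.6198/(120 × 0.6491) = 0.2134
P₀ = 1/(5.5880 + 0.2134) = 0.1724
Lq = P₀·a^5·ρ / (5!(1-ρ)²) = 0.1724 × 16.6198 × 0.3509 / (120 × 0.4214) = 0.01988
Wq = Lq/λ = 0.01988/10.0 = 0.001988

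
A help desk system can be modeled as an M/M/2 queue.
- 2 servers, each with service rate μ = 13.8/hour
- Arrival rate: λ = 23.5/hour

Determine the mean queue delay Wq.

Traffic intensity: ρ = λ/(cμ) = 23.5/(2×13.8) = 0.8514
Since ρ = 0.8514 < 1, system is stable.
Offered load a = λ/μ = cρ = 23.5/13.8 = 1.7029
P₀ = [ Σₙ₌₀^1 aⁿ/n! + a^2/(2!(1-ρ)) ]⁻¹
Σ = a^0/0! + a^1/1! = 1.0000 + 1.7029 = 2.7029
a^2/(2!(1-ρ)) = 2.89986/(2 × 0.148551) = 9.7605
P₀ = 1/(2.7029 + 9.7605) = 0.08023
Lq = P₀·a^2·ρ / (2!(1-ρ)²) = 0.0802348 × 2.89986 × 0.851449 / (2 × 0.0220673) = 4.4887
Wq = Lq/λ = 4.4887/23.5 = 0.1910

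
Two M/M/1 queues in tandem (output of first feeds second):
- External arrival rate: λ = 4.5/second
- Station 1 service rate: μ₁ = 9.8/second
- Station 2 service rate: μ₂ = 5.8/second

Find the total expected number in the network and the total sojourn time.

By Jackson's theorem, each station behaves as independent M/M/1.
Station 1: ρ₁ = 4.5/9.8 = 0.4592, L₁ = ρ₁/(1-ρ₁) = λ/(μ₁-λ) = 4.5/5.30 = 0.8491
Station 2: ρ₂ = 4.5/5.8 = 0.7759, L₂ = ρ₂/(1-ρ₂) = λ/(μ₂-λ) = 4.5/1.30 = 3.4615
Total: L = L₁ + L₂ = 0.8491 + 3.4615 = 4.3106
W = L/λ = 4.3106/4.5 = 0.9579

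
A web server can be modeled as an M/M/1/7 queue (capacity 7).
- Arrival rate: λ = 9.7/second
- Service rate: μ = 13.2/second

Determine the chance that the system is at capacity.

ρ = λ/μ = 9.7/13.2 = 0.73485
P₀ = (1-ρ)/(1-ρ^(K+1)) = (1-0.73485)/(1-0.73485^8) = 0.26515/0.91497 = 0.2898
P_K = P₀×ρ^K = 0.2898 × 0.73485^7 = 0.2898 × 0.1157 = 0.03353
Blocking probability = 3.35%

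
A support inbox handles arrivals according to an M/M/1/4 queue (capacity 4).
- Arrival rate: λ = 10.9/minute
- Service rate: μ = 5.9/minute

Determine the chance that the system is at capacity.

ρ = λ/μ = 10.9/5.9 = 1.84746
P₀ = (1-ρ)/(1-ρ^(K+1)) = (1-1.84746)/(1-1.84746^5) = -0.8475/-20.5216 = 0.04130
P_K = P₀×ρ^K = 0.04130 × 1.84746^4 = 0.04130 × 11.6493 = 0.4811
Blocking probability = 48.11%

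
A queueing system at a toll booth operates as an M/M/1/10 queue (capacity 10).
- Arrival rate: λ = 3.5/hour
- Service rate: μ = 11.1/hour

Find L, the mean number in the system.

ρ = λ/μ = 3.5/11.1 = 0.315315
P₀ = (1-ρ)/(1-ρ^(K+1)) = (1-0.315315)/(1-0.315315^11) = 0.6847/1.0000 = 0.6847
P_K = P₀×ρ^K = 0.6847 × 0.315315^10 = 0.6847 × 0.000009715 = 0.000006652
L = ρ[1 - (K+1)ρ^K + Kρ^(K+1)] / [(1-ρ)(1-ρ^(K+1))]
L = 0.315315 × (1 - 11×0.000009715 + 10×0.000003063) / ((1 - 0.315315) × (1 - 0.000003063)) = 0.4605 vehicles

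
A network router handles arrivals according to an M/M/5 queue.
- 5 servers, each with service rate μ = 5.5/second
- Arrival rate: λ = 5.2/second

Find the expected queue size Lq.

Traffic intensity: ρ = λ/(cμ) = 5.2/(5×5.5) = 0.1891
Since ρ = 0.1891 < 1, system is stable.
Offered load a = λ/μ = cρ = 5.2/5.5 = 0.9455
P₀ = [ Σₙ₌₀^4 aⁿ/n! + a^5/(5!(1-ρ)) ]⁻¹
Σ = a^0/0! + a^1/1! + a^2/2! + a^3/3! + a^4/4! = 1.0000 + 0.94545 + 0.44694 + 0.14085 + 0.033293 = 2.5665
a^5/(5!(1-ρ)) = 0.7554/(120 × 0.8109) = 0.007763
P₀ = 1/(2.5665 + 0.007763) = 0.3885
Lq = P₀·a^5·ρ / (5!(1-ρ)²) = 0.38845 × 0.75545 × 0.18909 / (120 × 0.65757) = 0.0007032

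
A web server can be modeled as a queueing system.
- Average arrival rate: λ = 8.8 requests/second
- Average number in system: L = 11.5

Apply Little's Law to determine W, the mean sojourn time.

Little's Law: L = λW, so W = L/λ
W = 11.5/8.8 = 1.3068 seconds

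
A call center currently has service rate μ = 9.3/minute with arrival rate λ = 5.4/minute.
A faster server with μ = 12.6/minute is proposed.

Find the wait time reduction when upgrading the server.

System 1: ρ₁ = 5.4/9.3 = 0.5806, W₁ = 1/(9.3-5.4) = 0.2564
System 2: ρ₂ = 5.4/12.6 = 0.4286, W₂ = 1/(12.6-5.4) = 0.1389
Improvement: (W₁-W₂)/W₁ = (0.2564-0.1389)/0.2564 = 45.83%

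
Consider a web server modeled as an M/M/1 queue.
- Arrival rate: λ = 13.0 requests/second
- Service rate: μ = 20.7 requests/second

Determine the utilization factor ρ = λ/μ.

Server utilization: ρ = λ/μ
ρ = 13.0/20.7 = 0.6280
The server is busy 62.80% of the time.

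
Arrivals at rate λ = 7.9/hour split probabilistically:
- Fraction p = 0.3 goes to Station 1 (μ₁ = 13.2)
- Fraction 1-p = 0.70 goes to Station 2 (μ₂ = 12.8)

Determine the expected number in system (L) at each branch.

Effective rates: λ₁ = 7.9×0.3 = 2.37, λ₂ = 7.9×0.70 = 5.53
Station 1: ρ₁ = 2.37/13.2 = 0.1795, L₁ = ρ₁/(1-ρ₁) = 0.1795/(1-0.1795) = 0.2188
Station 2: ρ₂ = 5.53/12.8 = 0.43203, L₂ = ρ₂/(1-ρ₂) = 0.43203/(1-0.43203) = 0.7607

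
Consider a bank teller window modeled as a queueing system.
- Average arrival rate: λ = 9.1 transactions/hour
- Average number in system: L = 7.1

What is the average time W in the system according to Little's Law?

Little's Law: L = λW, so W = L/λ
W = 7.1/9.1 = 0.7802 hours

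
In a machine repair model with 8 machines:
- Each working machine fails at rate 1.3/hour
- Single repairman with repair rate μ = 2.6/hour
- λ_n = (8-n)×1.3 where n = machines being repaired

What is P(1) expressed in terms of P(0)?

P(1)/P(0) = ∏_{i=0}^{1-1} λ_i/μ_{i+1}
= (8-0)×1.3/2.6
= 4.0000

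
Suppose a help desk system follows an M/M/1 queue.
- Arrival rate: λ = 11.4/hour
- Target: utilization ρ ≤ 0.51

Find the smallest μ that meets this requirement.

ρ = λ/μ, so μ = λ/ρ
μ ≥ 11.4/0.51 = 22.3529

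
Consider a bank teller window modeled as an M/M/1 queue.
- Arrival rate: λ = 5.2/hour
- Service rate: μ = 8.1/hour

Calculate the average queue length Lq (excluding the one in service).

ρ = λ/μ = 5.2/8.1 = 0.6420
For M/M/1: Lq = λ²/(μ(μ-λ))
Lq = 27.04/(8.1 × 2.90)
Lq = 1.1511 transactions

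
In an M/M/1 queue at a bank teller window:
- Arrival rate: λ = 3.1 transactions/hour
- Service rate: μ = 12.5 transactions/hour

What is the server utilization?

Server utilization: ρ = λ/μ
ρ = 3.1/12.5 = 0.2480
The server is busy 24.80% of the time.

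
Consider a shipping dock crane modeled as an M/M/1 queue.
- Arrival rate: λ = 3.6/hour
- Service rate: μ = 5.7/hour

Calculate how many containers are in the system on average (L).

ρ = λ/μ = 3.6/5.7 = 0.6316
For M/M/1: L = λ/(μ-λ)
L = 3.6/(5.7-3.6) = 3.6/2.10
L = 1.7143 containers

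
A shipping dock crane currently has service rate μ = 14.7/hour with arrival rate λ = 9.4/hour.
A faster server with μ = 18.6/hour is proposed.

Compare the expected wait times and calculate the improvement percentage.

System 1: ρ₁ = 9.4/14.7 = 0.6395, W₁ = 1/(14.7-9.4) = 0.18868
System 2: ρ₂ = 9.4/18.6 = 0.5054, W₂ = 1/(18.6-9.4) = 0.10870
Improvement: (W₁-W₂)/W₁ = (0.18868-0.10870)/0.18868 = 42.39%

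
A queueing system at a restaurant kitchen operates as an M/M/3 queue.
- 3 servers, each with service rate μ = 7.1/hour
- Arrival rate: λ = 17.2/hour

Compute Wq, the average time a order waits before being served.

Traffic intensity: ρ = λ/(cμ) = 17.2/(3×7.1) = 0.8075
Since ρ = 0.8075 < 1, system is stable.
Offered load a = λ/μ = cρ = 17.2/7.1 = 2.4225
P₀ = [ Σₙ₌₀^2 aⁿ/n! + a^3/(3!(1-ρ)) ]⁻¹
Σ = a^0/0! + a^1/1! + a^2/2! = 1.00000 + 2.42254 + 2.93434 = 6.3569
a^3/(3!(1-ρ)) = 14.2171/(6 × 0.192488) = 12.3099
P₀ = 1/(6.3569 + 12.3099) = 0.05357
Lq = P₀·a^3·ρ / (3!(1-ρ)²) = 0.05357 × 14.2171 × 0.8075 / (6 × 0.03705) = 2.7665
Wq = Lq/λ = 2.7665/17.2 = 0.1608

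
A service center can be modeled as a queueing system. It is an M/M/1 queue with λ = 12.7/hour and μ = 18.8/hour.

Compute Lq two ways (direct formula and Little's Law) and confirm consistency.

Method 1 (direct): Lq = λ²/(μ(μ-λ)) = 161.29/(18.8 × 6.10) = 1.4064

Method 2 (Little's Law):
W = 1/(μ-λ) = 1/6.10 = 0.16393
Wq = W - 1/μ = 0.16393 - 0.053191 = 0.11074
Lq = λWq = 12.7 × 0.11074 = 1.4064 ✔ (matches Method 1)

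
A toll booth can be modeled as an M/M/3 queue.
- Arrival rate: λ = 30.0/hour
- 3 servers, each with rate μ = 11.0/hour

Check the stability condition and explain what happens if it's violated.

Stability requires ρ = λ/(cμ) < 1
ρ = 30.0/(3 × 11.0) = 30.0/33.00 = 0.9091
Since 0.9091 < 1, the system is STABLE.
The servers are busy 90.91% of the time.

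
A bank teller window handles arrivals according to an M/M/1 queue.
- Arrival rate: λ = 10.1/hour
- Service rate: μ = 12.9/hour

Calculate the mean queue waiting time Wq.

First, compute utilization: ρ = λ/μ = 10.1/12.9 = 0.7829
For M/M/1: Wq = λ/(μ(μ-λ))
Wq = 10.1/(12.9 × (12.9-10.1))
Wq = 10.1/(12.9 × 2.80)
Wq = 0.2796 hours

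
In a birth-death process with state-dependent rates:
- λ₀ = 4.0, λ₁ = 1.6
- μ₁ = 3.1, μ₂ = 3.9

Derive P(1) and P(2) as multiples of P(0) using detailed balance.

Balance equations:
State 0: λ₀P₀ = μ₁P₁ → P₁ = (λ₀/μ₁)P₀ = (4.0/3.1)P₀ = 1.2903P₀
State 1: P₂ = (λ₀λ₁)/(μ₁μ₂)P₀ = (4.0×1.6)/(3.1×3.9)P₀ = 0.5294P₀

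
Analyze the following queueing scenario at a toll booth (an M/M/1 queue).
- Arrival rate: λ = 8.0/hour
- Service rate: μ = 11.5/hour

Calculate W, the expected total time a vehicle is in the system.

First, compute utilization: ρ = λ/μ = 8.0/11.5 = 0.6957
For M/M/1: W = 1/(μ-λ)
W = 1/(11.5-8.0) = 1/3.50
W = 0.2857 hours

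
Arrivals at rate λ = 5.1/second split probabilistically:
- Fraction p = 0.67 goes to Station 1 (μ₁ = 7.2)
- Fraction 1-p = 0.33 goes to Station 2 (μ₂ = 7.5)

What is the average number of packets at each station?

Effective rates: λ₁ = 5.1×0.67 = 3.417, λ₂ = 5.1×0.33 = 1.683
Station 1: ρ₁ = 3.417/7.2 = 0.4746, L₁ = ρ₁/(1-ρ₁) = 0.4746/(1-0.4746) = 0.9033
Station 2: ρ₂ = 1.683/7.5 = 0.2244, L₂ = ρ₂/(1-ρ₂) = 0.2244/(1-0.2244) = 0.2893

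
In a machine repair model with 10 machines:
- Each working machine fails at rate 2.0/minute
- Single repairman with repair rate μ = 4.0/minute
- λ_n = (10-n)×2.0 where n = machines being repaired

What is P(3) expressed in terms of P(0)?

P(3)/P(0) = ∏_{i=0}^{3-1} λ_i/μ_{i+1}
= (10-0)×2.0/4.0 × (10-1)×2.0/4.0 × (10-2)×2.0/4.0
= 90.0000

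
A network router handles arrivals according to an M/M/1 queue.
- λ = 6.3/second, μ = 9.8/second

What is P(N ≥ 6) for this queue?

ρ = λ/μ = 6.3/9.8 = 0.64286
P(N ≥ n) = ρⁿ
P(N ≥ 6) = 0.64286^6
P(N ≥ 6) = 0.07058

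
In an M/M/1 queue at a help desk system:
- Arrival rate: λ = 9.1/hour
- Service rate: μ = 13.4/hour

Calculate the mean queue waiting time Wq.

First, compute utilization: ρ = λ/μ = 9.1/13.4 = 0.6791
For M/M/1: Wq = λ/(μ(μ-λ))
Wq = 9.1/(13.4 × (13.4-9.1))
Wq = 9.1/(13.4 × 4.30)
Wq = 0.1579 hours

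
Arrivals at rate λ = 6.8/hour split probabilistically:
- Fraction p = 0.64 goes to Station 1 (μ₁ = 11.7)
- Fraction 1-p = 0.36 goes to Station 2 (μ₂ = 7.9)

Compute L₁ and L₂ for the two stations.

Effective rates: λ₁ = 6.8×0.64 = 4.352, λ₂ = 6.8×0.36 = 2.448
Station 1: ρ₁ = 4.352/11.7 = 0.37197, L₁ = ρ₁/(1-ρ₁) = 0.37197/(1-0.37197) = 0.5923
Station 2: ρ₂ = 2.448/7.9 = 0.30987, L₂ = ρ₂/(1-ρ₂) = 0.30987/(1-0.30987) = 0.4490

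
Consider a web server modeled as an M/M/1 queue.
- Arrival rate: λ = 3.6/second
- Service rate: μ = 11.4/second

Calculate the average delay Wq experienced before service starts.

First, compute utilization: ρ = λ/μ = 3.6/11.4 = 0.3158
For M/M/1: Wq = λ/(μ(μ-λ))
Wq = 3.6/(11.4 × (11.4-3.6))
Wq = 3.6/(11.4 × 7.80)
Wq = 0.04049 seconds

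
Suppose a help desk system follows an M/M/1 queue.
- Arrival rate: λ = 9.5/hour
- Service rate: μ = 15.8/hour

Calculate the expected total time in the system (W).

First, compute utilization: ρ = λ/μ = 9.5/15.8 = 0.6013
For M/M/1: W = 1/(μ-λ)
W = 1/(15.8-9.5) = 1/6.30
W = 0.1587 hours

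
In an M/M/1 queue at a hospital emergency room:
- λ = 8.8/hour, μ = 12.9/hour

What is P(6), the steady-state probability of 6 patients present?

ρ = λ/μ = 8.8/12.9 = 0.6822
P(n) = (1-ρ)ρⁿ
P(6) = (1-0.6822) × 0.6822^6
P(6) = 0.3178 × 0.1008
P(6) = 0.03203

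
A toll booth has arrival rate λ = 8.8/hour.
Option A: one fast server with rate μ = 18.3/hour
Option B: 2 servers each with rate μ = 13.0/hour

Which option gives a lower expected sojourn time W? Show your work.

Option A: single server μ = 18.3 (M/M/1)
  ρ_A = 8.8/18.3 = 0.4809
  W_A = 1/(μ-λ) = 1/(18.3-8.8) = 1/9.50 = 0.1053

Option B: 2 servers μ = 13.0 (M/M/2)
  ρ_B = λ/(cμ) = 8.8/(2×13.0) = 0.3385
  Offered load a = λ/μ = cρ = 8.8/13.0 = 0.6769
  P₀ = [ Σₙ₌₀^1 aⁿ/n! + a^2/(2!(1-ρ)) ]⁻¹
  Σ = a^0/0! + a^1/1! = 1.0000 + 0.6769 = 1.6769
  a^2/(2!(1-ρ)) = 0.4582/(2 × 0.6615) = 0.3463
  P₀ = 1/(1.6769 + 0.3463) = 0.4943
  Lq = P₀·a^2·ρ / (2!(1-ρ)²) = 0.49425 × 0.45822 × 0.33846 / (2 × 0.43763) = 0.08758
  Wq_B = Lq/λ = 0.0875784/8.8 = 0.0099521
  W_B = Wq_B + 1/μ = 0.0099521 + 0.076923 = 0.08688

Since W_B = 0.08688 < W_A = 0.1053, Option B (multiple servers) has the shorter time in system.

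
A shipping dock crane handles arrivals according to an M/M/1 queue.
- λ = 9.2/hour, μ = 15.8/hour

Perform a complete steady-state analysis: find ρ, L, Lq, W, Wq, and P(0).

Step 1: ρ = λ/μ = 9.2/15.8 = 0.5823
Step 2: L = λ/(μ-λ) = 9.2/6.60 = 1.3939
Step 3: Lq = λ²/(μ(μ-λ)) = 84.64/(15.8×6.60) = 0.8117
Step 4: W = 1/(μ-λ) = 1/6.60 = 0.151515
Step 5: Wq = λ/(μ(μ-λ)) = 9.2/(15.8×6.60) = 0.08822
Step 6: P(0) = 1-ρ = 0.4177
Verify: L = λW = 9.2×0.151515 = 1.3939 ✔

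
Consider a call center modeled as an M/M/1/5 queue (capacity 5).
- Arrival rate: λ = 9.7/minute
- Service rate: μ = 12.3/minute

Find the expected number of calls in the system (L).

ρ = λ/μ = 9.7/12.3 = 0.788618
P₀ = (1-ρ)/(1-ρ^(K+1)) = (1-0.788618)/(1-0.788618^6) = 0.2114/0.7595 = 0.2783
P_K = P₀×ρ^K = 0.27833 × 0.788618^5 = 0.27833 × 0.30502 = 0.08490
L = ρ[1 - (K+1)ρ^K + Kρ^(K+1)] / [(1-ρ)(1-ρ^(K+1))]
L = 0.788618 × (1 - 6×0.305024 + 5×0.240547) / ((1 - 0.788618) × (1 - 0.240547)) = 1.8303 calls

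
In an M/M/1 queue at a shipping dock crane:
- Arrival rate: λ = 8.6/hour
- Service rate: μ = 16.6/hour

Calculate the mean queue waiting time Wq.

First, compute utilization: ρ = λ/μ = 8.6/16.6 = 0.5181
For M/M/1: Wq = λ/(μ(μ-λ))
Wq = 8.6/(16.6 × (16.6-8.6))
Wq = 8.6/(16.6 × 8.00)
Wq = 0.06476 hours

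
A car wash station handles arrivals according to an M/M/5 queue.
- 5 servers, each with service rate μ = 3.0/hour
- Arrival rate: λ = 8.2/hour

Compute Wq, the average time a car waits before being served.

Traffic intensity: ρ = λ/(cμ) = 8.2/(5×3.0) = 0.5467
Since ρ = 0.5467 < 1, system is stable.
Offered load a = λ/μ = cρ = 8.2/3.0 = 2.7333
P₀ = [ Σₙ₌₀^4 aⁿ/n! + a^5/(5!(1-ρ)) ]⁻¹
Σ = a^0/0! + a^1/1! + a^2/2! + a^3/3! + a^4/4! = 1.0000 + 2.7333 + 3.7356 + 3.4035 + 2.3257 = 13.1981
a^5/(5!(1-ρ)) = 152.5678/(120 × 0.45333) = 2.8046
P₀ = 1/(13.1981 + 2.8046) = 0.06249
Lq = P₀·a^5·ρ / (5!(1-ρ)²) = 0.062490 × 152.5678 × 0.54667 / (120 × 0.20551) = 0.2113
Wq = Lq/λ = 0.2113/8.2 = 0.02577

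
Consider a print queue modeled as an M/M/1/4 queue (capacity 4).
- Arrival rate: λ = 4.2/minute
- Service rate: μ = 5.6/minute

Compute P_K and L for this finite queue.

ρ = λ/μ = 4.2/5.6 = 0.7500
P₀ = (1-ρ)/(1-ρ^(K+1)) = (1-0.7500)/(1-0.7500^5) = 0.2500/0.7627 = 0.3278
P_K = P₀×ρ^K = 0.3278 × 0.7500^4 = 0.3278 × 0.3164 = 0.1037
Blocking probability P_4 = 0.1037 (10.37%)
L = ρ[1 - (K+1)ρ^K + Kρ^(K+1)] / [(1-ρ)(1-ρ^(K+1))]
L = 0.7500 × (1 - 5×0.3164 + 4×0.2373) / ((1 - 0.7500) × (1 - 0.2373)) = 1.4443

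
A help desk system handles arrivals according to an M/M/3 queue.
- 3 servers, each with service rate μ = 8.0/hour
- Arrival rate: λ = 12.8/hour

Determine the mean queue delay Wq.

Traffic intensity: ρ = λ/(cμ) = 12.8/(3×8.0) = 0.5333
Since ρ = 0.5333 < 1, system is stable.
Offered load a = λ/μ = cρ = 12.8/8.0 = 1.6000
P₀ = [ Σₙ₌₀^2 aⁿ/n! + a^3/(3!(1-ρ)) ]⁻¹
Σ = a^0/0! + a^1/1! + a^2/2! = 1.0000 + 1.6000 + 1.2800 = 3.8800
a^3/(3!(1-ρ)) = 4.09600/(6 × 0.466667) = 1.4629
P₀ = 1/(3.8800 + 1.4629) = 0.1872
Lq = P₀·a^3·ρ / (3!(1-ρ)²) = 0.1872 × 4.0960 × 0.5333 / (6 × 0.2178) = 0.3129
Wq = Lq/λ = 0.3129/12.8 = 0.02445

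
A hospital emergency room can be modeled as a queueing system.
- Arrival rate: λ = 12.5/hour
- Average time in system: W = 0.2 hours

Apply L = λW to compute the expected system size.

Little's Law: L = λW
L = 12.5 × 0.2 = 2.5000 patients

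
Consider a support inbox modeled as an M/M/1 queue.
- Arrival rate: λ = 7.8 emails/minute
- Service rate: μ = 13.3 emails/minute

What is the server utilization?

Server utilization: ρ = λ/μ
ρ = 7.8/13.3 = 0.5865
The server is busy 58.65% of the time.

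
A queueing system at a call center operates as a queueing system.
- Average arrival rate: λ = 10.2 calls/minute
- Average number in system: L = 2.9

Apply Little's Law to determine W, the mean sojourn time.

Little's Law: L = λW, so W = L/λ
W = 2.9/10.2 = 0.2843 minutes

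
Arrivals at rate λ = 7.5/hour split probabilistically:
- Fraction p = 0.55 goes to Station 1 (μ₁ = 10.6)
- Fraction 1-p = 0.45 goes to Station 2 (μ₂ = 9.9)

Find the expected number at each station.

Effective rates: λ₁ = 7.5×0.55 = 4.125, λ₂ = 7.5×0.45 = 3.375
Station 1: ρ₁ = 4.125/10.6 = 0.38915, L₁ = ρ₁/(1-ρ₁) = 0.38915/(1-0.38915) = 0.6371
Station 2: ρ₂ = 3.375/9.9 = 0.3409, L₂ = ρ₂/(1-ρ₂) = 0.3409/(1-0.3409) = 0.5172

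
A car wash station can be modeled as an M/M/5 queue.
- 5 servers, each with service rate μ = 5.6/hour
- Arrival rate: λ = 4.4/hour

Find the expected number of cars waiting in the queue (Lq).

Traffic intensity: ρ = λ/(cμ) = 4.4/(5×5.6) = 0.1571
Since ρ = 0.1571 < 1, system is stable.
Offered load a = λ/μ = cρ = 4.4/5.6 = 0.7857
P₀ = [ Σₙ₌₀^4 aⁿ/n! + a^5/(5!(1-ρ)) ]⁻¹
Σ = a^0/0! + a^1/1! + a^2/2! + a^3/3! + a^4/4! = 1.0000 + 0.7857 + 0.3087 + 0.08084 + 0.01588 = 2.1911
a^5/(5!(1-ρ)) = 0.29945/(120 × 0.84286) = 0.002961
P₀ = 1/(2.1911 + 0.002961) = 0.4558
Lq = P₀·a^5·ρ / (5!(1-ρ)²) = 0.45577 × 0.29945 × 0.15714 / (120 × 0.71041) = 0.0002516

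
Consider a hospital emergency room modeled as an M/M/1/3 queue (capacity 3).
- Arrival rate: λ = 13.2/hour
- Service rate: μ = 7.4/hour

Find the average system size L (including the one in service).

ρ = λ/μ = 13.2/7.4 = 1.78378
P₀ = (1-ρ)/(1-ρ^(K+1)) = (1-1.78378)/(1-1.78378^4) = -0.7838/-9.1243 = 0.08590
P_K = P₀×ρ^K = 0.0859003 × 1.78378^3 = 0.0859003 × 5.67576 = 0.4875
L = ρ[1 - (K+1)ρ^K + Kρ^(K+1)] / [(1-ρ)(1-ρ^(K+1))]
L = 1.78378 × (1 - 4×5.6758 + 3×10.1243) / ((1 - 1.78378) × (1 - 10.1243)) = 2.1625 patients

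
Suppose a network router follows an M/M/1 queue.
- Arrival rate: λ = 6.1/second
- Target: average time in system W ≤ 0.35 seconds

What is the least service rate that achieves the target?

For M/M/1: W = 1/(μ-λ)
Need W ≤ 0.35, so 1/(μ-λ) ≤ 0.35
μ - λ ≥ 1/0.35 = 2.8571
μ ≥ 6.1 + 2.8571 = 8.9571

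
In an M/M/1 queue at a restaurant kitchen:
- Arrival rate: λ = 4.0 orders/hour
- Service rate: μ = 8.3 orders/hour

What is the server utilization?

Server utilization: ρ = λ/μ
ρ = 4.0/8.3 = 0.4819
The server is busy 48.19% of the time.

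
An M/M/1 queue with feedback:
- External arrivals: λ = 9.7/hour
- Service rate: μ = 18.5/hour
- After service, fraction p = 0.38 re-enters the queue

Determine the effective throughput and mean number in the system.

Effective arrival rate: λ_eff = λ/(1-p) = 9.7/(1-0.38) = 9.7/0.62 = 15.64516
ρ = λ_eff/μ = 15.64516/18.5 = 0.845684
L = ρ/(1-ρ) = 0.845684/(1-0.845684) = 5.4802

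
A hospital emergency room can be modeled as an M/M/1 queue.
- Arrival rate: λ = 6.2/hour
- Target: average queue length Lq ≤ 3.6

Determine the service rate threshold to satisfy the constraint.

For M/M/1: Lq = λ²/(μ(μ-λ))
Need Lq ≤ 3.6, i.e. μ(μ-λ) ≥ λ²/3.6
μ² - 6.2μ - 38.44/3.6 ≥ 0  →  μ² - 6.2μ - 10.67778 ≥ 0
Quadratic formula (positive root): μ = [λ + √(λ² + 4×10.67778)]/2
Discriminant: 38.44 + 4×10.67778 = 81.1511, √81.1511 = 9.0084
μ ≥ (6.2 + 9.0084)/2 = 7.6042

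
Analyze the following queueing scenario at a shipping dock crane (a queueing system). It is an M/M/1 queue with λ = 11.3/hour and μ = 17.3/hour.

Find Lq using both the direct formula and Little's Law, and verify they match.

Method 1 (direct): Lq = λ²/(μ(μ-λ)) = 127.69/(17.3 × 6.00) = 1.2302

Method 2 (Little's Law):
W = 1/(μ-λ) = 1/6.00 = 0.1666667
Wq = W - 1/μ = 0.1666667 - 0.05780347 = 0.108863
Lq = λWq = 11.3 × 0.108863 = 1.2302 ✔ (matches Method 1)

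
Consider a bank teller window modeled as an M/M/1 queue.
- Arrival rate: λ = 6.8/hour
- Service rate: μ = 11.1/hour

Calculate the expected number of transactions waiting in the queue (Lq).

ρ = λ/μ = 6.8/11.1 = 0.6126
For M/M/1: Lq = λ²/(μ(μ-λ))
Lq = 46.24/(11.1 × 4.30)
Lq = 0.9688 transactions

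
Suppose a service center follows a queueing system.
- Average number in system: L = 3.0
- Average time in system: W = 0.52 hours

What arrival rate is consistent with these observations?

Little's Law: L = λW, so λ = L/W
λ = 3.0/0.52 = 5.7692 customers/hour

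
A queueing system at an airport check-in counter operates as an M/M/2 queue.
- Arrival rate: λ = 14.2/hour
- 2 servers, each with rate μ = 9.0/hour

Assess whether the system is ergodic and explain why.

Stability requires ρ = λ/(cμ) < 1
ρ = 14.2/(2 × 9.0) = 14.2/18.00 = 0.7889
Since 0.7889 < 1, the system is STABLE.
The servers are busy 78.89% of the time.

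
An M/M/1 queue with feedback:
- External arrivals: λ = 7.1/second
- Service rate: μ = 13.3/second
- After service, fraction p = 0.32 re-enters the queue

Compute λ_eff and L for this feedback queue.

Effective arrival rate: λ_eff = λ/(1-p) = 7.1/(1-0.32) = 7.1/0.68 = 10.44118
ρ = λ_eff/μ = 10.44118/13.3 = 0.785051
L = ρ/(1-ρ) = 0.785051/(1-0.785051) = 3.6523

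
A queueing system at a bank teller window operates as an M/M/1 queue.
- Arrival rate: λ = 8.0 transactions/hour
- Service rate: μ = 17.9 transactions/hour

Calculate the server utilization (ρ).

Server utilization: ρ = λ/μ
ρ = 8.0/17.9 = 0.4469
The server is busy 44.69% of the time.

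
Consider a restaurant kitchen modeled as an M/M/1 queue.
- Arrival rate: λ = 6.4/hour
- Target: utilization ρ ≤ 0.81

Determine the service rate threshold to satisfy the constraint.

ρ = λ/μ, so μ = λ/ρ
μ ≥ 6.4/0.81 = 7.9012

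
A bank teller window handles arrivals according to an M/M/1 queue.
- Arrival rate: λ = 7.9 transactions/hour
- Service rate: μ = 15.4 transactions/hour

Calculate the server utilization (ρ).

Server utilization: ρ = λ/μ
ρ = 7.9/15.4 = 0.5130
The server is busy 51.30% of the time.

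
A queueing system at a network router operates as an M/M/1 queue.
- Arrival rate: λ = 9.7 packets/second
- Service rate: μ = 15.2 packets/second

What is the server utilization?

Server utilization: ρ = λ/μ
ρ = 9.7/15.2 = 0.6382
The server is busy 63.82% of the time.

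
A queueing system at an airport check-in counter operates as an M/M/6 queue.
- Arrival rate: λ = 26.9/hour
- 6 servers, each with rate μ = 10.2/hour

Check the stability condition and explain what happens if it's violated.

Stability requires ρ = λ/(cμ) < 1
ρ = 26.9/(6 × 10.2) = 26.9/61.20 = 0.4395
Since 0.4395 < 1, the system is STABLE.
The servers are busy 43.95% of the time.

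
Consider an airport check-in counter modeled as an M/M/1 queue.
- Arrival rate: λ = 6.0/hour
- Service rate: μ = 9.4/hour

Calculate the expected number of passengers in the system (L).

ρ = λ/μ = 6.0/9.4 = 0.6383
For M/M/1: L = λ/(μ-λ)
L = 6.0/(9.4-6.0) = 6.0/3.40
L = 1.7647 passengers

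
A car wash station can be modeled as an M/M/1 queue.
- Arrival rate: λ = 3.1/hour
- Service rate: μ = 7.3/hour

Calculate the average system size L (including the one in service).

ρ = λ/μ = 3.1/7.3 = 0.4247
For M/M/1: L = λ/(μ-λ)
L = 3.1/(7.3-3.1) = 3.1/4.20
L = 0.7381 cars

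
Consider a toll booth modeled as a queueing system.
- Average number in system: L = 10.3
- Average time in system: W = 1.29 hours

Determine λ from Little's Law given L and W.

Little's Law: L = λW, so λ = L/W
λ = 10.3/1.29 = 7.9845 vehicles/hour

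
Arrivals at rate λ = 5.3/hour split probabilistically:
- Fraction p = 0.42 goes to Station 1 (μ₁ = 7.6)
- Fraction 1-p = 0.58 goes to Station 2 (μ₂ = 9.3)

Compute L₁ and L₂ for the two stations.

Effective rates: λ₁ = 5.3×0.42 = 2.226, λ₂ = 5.3×0.58 = 3.074
Station 1: ρ₁ = 2.226/7.6 = 0.2929, L₁ = ρ₁/(1-ρ₁) = 0.2929/(1-0.2929) = 0.4142
Station 2: ρ₂ = 3.074/9.3 = 0.3305, L₂ = ρ₂/(1-ρ₂) = 0.3305/(1-0.3305) = 0.4937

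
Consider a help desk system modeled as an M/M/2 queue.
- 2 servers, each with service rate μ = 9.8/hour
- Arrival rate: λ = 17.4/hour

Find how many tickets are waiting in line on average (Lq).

Traffic intensity: ρ = λ/(cμ) = 17.4/(2×9.8) = 0.8878
Since ρ = 0.8878 < 1, system is stable.
Offered load a = λ/μ = cρ = 17.4/9.8 = 1.7755
P₀ = [ Σₙ₌₀^1 aⁿ/n! + a^2/(2!(1-ρ)) ]⁻¹
Σ = a^0/0! + a^1/1! = 1.0000 + 1.7755 = 2.7755
a^2/(2!(1-ρ)) = 3.15244/(2 × 0.112245) = 14.0427
P₀ = 1/(2.7755 + 14.0427) = 0.05946
Lq = P₀·a^2·ρ / (2!(1-ρ)²) = 0.0594595 × 3.15244 × 0.887755 / (2 × 0.0125989) = 6.6039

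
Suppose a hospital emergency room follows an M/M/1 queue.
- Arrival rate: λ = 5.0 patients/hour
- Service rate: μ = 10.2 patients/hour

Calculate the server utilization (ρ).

Server utilization: ρ = λ/μ
ρ = 5.0/10.2 = 0.4902
The server is busy 49.02% of the time.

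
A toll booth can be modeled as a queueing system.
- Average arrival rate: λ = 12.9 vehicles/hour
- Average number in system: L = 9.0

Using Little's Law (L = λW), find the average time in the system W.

Little's Law: L = λW, so W = L/λ
W = 9.0/12.9 = 0.6977 hours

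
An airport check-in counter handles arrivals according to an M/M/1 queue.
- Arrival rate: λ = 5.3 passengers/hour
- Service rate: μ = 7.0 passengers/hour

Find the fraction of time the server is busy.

Server utilization: ρ = λ/μ
ρ = 5.3/7.0 = 0.7571
The server is busy 75.71% of the time.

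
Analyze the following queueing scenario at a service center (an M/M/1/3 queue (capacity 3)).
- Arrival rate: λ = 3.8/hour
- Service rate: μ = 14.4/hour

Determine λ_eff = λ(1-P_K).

ρ = λ/μ = 3.8/14.4 = 0.2639
P₀ = (1-ρ)/(1-ρ^(K+1)) = (1-0.2639)/(1-0.2639^4) = 0.7361/0.9951 = 0.7397
P_K = P₀×ρ^K = 0.73969 × 0.2639^3 = 0.73969 × 0.018379 = 0.01359
λ_eff = λ(1-P_K) = 3.8 × (1 - 0.013593) = 3.8 × 0.9864 = 3.7483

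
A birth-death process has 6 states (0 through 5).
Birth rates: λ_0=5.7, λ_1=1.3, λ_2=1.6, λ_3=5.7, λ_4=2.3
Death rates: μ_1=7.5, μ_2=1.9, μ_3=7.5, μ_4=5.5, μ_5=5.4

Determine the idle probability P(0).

Ratios P(n)/P(0) = (λ₀···λₙ₋₁)/(μ₁···μₙ):
P(1)/P(0) = (5.7)/(7.5) = 0.7600
P(2)/P(0) = (5.7×1.3)/(7.5×1.9) = 0.5200
P(3)/P(0) = (5.7×1.3×1.6)/(7.5×1.9×7.5) = 0.1109
P(4)/P(0) = (5.7×1.3×1.6×5.7)/(7.5×1.9×7.5×5.5) = 0.1150
P(5)/P(0) = (5.7×1.3×1.6×5.7×2.3)/(7.5×1.9×7.5×5.5×5.4) = 0.04897

Normalization: ∑ P(n) = 1
P(0) × (1.0000 + 0.7600 + 0.5200 + 0.1109 + 0.1150 + 0.04897) = 1
P(0) × 2.5549 = 1
P(0) = 1/2.5549 = 0.3914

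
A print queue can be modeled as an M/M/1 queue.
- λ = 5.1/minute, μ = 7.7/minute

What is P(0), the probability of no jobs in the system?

ρ = λ/μ = 5.1/7.7 = 0.6623
P(0) = 1 - ρ = 1 - 0.6623 = 0.3377
The server is idle 33.77% of the time.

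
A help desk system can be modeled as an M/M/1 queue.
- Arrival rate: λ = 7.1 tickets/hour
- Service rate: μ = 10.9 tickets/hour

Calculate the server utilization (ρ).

Server utilization: ρ = λ/μ
ρ = 7.1/10.9 = 0.6514
The server is busy 65.14% of the time.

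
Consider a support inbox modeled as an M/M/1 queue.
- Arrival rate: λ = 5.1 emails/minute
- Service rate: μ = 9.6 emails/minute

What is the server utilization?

Server utilization: ρ = λ/μ
ρ = 5.1/9.6 = 0.5312
The server is busy 53.12% of the time.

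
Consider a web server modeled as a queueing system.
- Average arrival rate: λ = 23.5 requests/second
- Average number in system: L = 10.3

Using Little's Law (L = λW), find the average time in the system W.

Little's Law: L = λW, so W = L/λ
W = 10.3/23.5 = 0.4383 seconds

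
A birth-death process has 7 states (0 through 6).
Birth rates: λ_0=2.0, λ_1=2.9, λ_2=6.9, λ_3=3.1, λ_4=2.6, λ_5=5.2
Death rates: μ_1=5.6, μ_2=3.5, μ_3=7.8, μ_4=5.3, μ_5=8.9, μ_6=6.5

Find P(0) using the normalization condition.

Ratios P(n)/P(0) = (λ₀···λₙ₋₁)/(μ₁···μₙ):
P(1)/P(0) = (2.0)/(5.6) = 0.35714
P(2)/P(0) = (2.0×2.9)/(5.6×3.5) = 0.29592
P(3)/P(0) = (2.0×2.9×6.9)/(5.6×3.5×7.8) = 0.26177
P(4)/P(0) = (2.0×2.9×6.9×3.1)/(5.6×3.5×7.8×5.3) = 0.15311
P(5)/P(0) = (2.0×2.9×6.9×3.1×2.6)/(5.6×3.5×7.8×5.3×8.9) = 0.044730
P(6)/P(0) = (2.0×2.9×6.9×3.1×2.6×5.2)/(5.6×3.5×7.8×5.3×8.9×6.5) = 0.035784

Normalization: ∑ P(n) = 1
P(0) × (1.0000 + 0.35714 + 0.29592 + 0.26177 + 0.15311 + 0.044730 + 0.035784) = 1
P(0) × 2.1485 = 1
P(0) = 1/2.1485 = 0.4654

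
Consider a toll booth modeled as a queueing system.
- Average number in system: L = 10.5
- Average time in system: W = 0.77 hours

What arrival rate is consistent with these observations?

Little's Law: L = λW, so λ = L/W
λ = 10.5/0.77 = 13.6364 vehicles/hour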